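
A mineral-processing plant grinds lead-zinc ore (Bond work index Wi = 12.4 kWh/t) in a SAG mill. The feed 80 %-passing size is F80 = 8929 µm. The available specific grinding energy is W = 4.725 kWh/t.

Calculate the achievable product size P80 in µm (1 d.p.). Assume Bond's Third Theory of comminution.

Bond:  W = 10 Wi (1/√P − 1/√F)
P80^-0.5 = F80^-0.5 + W/(10 Wi)
  = 4.7250/(10·12.4) + 1/√8929 = 0.038105 + 0.010583 = 0.048688
P80 = (1/0.048688)² = 20.5391² = 421.86 µm

P80 = 421.9 µm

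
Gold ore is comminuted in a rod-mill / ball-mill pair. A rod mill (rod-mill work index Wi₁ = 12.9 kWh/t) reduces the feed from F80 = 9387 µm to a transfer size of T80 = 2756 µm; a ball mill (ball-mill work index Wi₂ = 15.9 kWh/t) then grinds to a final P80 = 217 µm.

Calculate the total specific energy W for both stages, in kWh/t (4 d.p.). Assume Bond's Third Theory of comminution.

W = 8.8907 kWh/t

W = 10·Wi·(P80^(-½) − F80^(-½))
Stage 1 (9387→2756 µm, Wi₁=12.9): W₁ = 10·12.9·(0.019048 − 0.010321) = 1.1258 kWh/t
Stage 2 (2756→217 µm, Wi₂=15.9): W₂ = 10·15.9·(0.067884 − 0.019048) = 7.7649 kWh/t
W = W₁ + W₂ = 1.1258 + 7.7649 = 8.8907 kWh/t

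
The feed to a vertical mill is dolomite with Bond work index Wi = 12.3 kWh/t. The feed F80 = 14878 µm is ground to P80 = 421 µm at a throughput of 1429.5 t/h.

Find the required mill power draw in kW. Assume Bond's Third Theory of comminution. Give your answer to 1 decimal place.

W = 10 Wi (1/√P80 − 1/√F80)  [Bond]
W = 10·12.3·(1/√421 − 1/√14878) = 10·12.3·(0.040539) = 4.9863 kWh/t
P = W·T = 4.9863·1429.5 = 7127.8 kW

P = 7127.8 kW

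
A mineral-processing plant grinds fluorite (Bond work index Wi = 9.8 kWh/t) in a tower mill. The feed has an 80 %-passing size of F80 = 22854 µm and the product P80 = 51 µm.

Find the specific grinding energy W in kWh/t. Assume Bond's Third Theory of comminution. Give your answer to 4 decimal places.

Bond: W = 10·Wi·(1/√P80 − 1/√F80)
1/√51 = 0.140028;  1/√22854 = 0.006615
W = 10·9.8·(0.140028 − 0.006615) = 13.0745 kWh/t

W = 13.0745 kWh/t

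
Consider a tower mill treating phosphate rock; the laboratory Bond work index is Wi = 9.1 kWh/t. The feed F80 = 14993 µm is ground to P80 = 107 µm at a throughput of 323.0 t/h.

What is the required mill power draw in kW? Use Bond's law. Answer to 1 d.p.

P = 2601.5 kW

W = 10 Wi (1/√P80 − 1/√F80)  [Bond]
W = 10·9.1·(1/√107 − 1/√14993) = 10·9.1·(0.088507) = 8.0541 kWh/t
P = W·T = 8.0541·323.0 = 2601.5 kW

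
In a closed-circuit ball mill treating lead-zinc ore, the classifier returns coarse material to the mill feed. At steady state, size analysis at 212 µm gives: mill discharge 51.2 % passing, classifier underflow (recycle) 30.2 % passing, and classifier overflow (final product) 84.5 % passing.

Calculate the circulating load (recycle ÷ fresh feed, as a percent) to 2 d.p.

CL = 158.57 %

Balance %-passing 212 µm (r = R/F):
(1+r)d = ru + o → r = (o−d)/(d−u)
r = (84.5 − 51.2)/(51.2 − 30.2) = 33.3/21.0 = 1.5857
CL = 100·r = 158.57 %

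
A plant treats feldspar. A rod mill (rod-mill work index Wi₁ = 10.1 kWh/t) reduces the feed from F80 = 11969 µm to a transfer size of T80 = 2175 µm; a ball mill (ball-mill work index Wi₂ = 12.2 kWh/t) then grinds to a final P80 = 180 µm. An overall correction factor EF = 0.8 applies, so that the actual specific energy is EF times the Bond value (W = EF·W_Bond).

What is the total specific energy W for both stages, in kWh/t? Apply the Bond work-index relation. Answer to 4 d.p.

W = 6.1759 kWh/t

W = 10 Wi / √P80 − 10 Wi / √F80
Stage 1 (11969→2175 µm, Wi₁=10.1): W₁ = 10·10.1·(0.021442 − 0.009141) = 1.2425 kWh/t
Stage 2 (2175→180 µm, Wi₂=12.2): W₂ = 10·12.2·(0.074536 − 0.021442) = 6.4774 kWh/t
W = W₁ + W₂ = 1.2425 + 6.4774 = 7.7199 kWh/t
Corrected W = EF·W_Bond = 0.8·7.7199 = 6.1759 kWh/t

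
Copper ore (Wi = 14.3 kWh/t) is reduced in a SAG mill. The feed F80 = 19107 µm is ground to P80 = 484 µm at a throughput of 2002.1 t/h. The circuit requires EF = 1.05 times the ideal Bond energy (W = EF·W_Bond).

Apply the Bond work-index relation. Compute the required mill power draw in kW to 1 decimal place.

W = 10 Wi (P80^-0.5 − F80^-0.5)
W = 10·14.3·(1/√484 − 1/√19107) = 10·14.3·(0.038220) = 5.4655 kWh/t
Corrected W = EF·W_Bond = 1.05·5.4655 = 5.7388 kWh/t
P = W·T = 5.7388·2002.1 = 11489.6 kW

P = 11489.6 kW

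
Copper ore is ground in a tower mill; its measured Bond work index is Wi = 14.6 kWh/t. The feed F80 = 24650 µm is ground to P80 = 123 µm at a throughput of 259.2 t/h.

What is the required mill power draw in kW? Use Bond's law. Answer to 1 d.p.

P = 3171.2 kW

Bond: W = 10·Wi·(1/√P80 − 1/√F80)
W = 10·14.6·(1/√123 − 1/√24650) = 10·14.6·(0.083798) = 12.2345 kWh/t
P = W·T = 12.2345·259.2 = 3171.2 kW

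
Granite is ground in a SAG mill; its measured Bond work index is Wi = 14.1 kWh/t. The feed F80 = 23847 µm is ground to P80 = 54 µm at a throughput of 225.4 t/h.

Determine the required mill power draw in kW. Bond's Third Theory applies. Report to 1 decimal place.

W = 10·Wi·(P80^(-½) − F80^(-½))
W = 10·14.1·(1/√54 − 1/√23847) = 10·14.1·(0.129607) = 18.2746 kWh/t
Power = W × throughput = 18.2746 kWh/t × 225.4 t/h = 4119.1 kW

P = 4119.1 kW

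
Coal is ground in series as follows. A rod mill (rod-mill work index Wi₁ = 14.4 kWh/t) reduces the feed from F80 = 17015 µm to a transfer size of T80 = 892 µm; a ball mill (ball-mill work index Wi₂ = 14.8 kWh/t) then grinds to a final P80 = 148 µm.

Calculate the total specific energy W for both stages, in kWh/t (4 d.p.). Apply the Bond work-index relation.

W = 10.9277 kWh/t

W = 10 Wi (1/√P80 − 1/√F80)  [Bond]
Stage 1 (17015→892 µm, Wi₁=14.4): W₁ = 10·14.4·(0.033482 − 0.007666) = 3.7175 kWh/t
Stage 2 (892→148 µm, Wi₂=14.8): W₂ = 10·14.8·(0.082199 − 0.033482) = 7.2101 kWh/t
W = W₁ + W₂ = 3.7175 + 7.2101 = 10.9277 kWh/t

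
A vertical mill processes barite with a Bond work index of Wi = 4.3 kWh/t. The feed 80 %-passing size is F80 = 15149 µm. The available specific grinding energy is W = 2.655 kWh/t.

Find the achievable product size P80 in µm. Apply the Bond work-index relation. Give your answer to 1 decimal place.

W_Bond = 10·Wi·(1/√P₈₀ − 1/√F₈₀)
P80^(−½) = W/(10 Wi) + F80^(−½)
  = 2.6550/(10·4.3) + 1/√15149 = 0.061744 + 0.008125 = 0.069869
P80 = (1/0.069869)² = 14.3125² = 204.85 µm

P80 = 204.8 µm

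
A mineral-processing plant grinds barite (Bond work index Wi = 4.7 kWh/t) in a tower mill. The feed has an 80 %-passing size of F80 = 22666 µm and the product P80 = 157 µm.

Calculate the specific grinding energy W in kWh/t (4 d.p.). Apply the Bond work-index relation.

W = 10·Wi·(P80^(-½) − F80^(-½))
1/√157 = 0.079809;  1/√22666 = 0.006642
W = 10·4.7·(0.079809 − 0.006642) = 3.4388 kWh/t

W = 3.4388 kWh/t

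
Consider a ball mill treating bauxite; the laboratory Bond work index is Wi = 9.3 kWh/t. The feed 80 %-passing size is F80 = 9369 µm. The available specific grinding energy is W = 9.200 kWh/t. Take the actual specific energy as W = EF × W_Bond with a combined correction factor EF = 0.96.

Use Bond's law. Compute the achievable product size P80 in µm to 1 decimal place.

W = 10 Wi (P80^-0.5 − F80^-0.5)
W_Bond = W / EF = 9.200 / 0.96 = 9.5833 kWh/t
P80^(−½) = W_Bond/(10 Wi) + F80^(−½)
  = 9.5833/(10·9.3) + 1/√9369 = 0.103047 + 0.010331 = 0.113378
P80 = (1/0.113378)² = 8.8201² = 77.79 µm

P80 = 77.8 µm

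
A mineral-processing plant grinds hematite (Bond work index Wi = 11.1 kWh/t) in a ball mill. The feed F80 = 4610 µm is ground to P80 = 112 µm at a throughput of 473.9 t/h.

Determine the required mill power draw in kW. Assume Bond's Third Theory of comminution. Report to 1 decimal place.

P = 4195.8 kW

W = 10 Wi / √P80 − 10 Wi / √F80
W = 10·11.1·(1/√112 − 1/√4610) = 10·11.1·(0.079763) = 8.8537 kWh/t
Power = W × throughput = 8.8537 kWh/t × 473.9 t/h = 4195.8 kW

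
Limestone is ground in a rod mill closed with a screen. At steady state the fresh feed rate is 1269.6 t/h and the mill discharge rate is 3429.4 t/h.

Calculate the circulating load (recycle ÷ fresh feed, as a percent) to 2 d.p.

CL = 170.12 %

Discharge = new feed + return, hence
R = M − F = 3429.4 − 1269.6 = 2159.8 t/h
CL = 100·R/F = 100·2159.8/1269.6 = 170.12 %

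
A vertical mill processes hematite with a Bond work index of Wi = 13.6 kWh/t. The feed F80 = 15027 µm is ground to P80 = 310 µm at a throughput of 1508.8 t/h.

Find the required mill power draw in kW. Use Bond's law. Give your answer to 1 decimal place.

W = 10 Wi / √P80 − 10 Wi / √F80
W = 10·13.6·(1/√310 − 1/√15027) = 10·13.6·(0.048639) = 6.6148 kWh/t
Power = W × throughput = 6.6148 kWh/t × 1508.8 t/h = 9980.5 kW

P = 9980.5 kW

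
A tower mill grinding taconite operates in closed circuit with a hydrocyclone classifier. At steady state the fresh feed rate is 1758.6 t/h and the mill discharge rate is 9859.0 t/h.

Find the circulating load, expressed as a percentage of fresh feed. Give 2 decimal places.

CL = 460.62 %

M = F + R at steady state, so:
R = M − F = 9859.0 − 1758.6 = 8100.4 t/h
CL = 100·R/F = 100·8100.4/1758.6 = 460.62 %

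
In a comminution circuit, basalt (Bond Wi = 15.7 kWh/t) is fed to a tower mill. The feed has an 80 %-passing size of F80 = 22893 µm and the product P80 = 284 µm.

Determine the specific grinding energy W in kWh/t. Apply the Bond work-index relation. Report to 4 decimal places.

W = 10 Wi (P80^-0.5 − F80^-0.5)
1/√284 = 0.059339;  1/√22893 = 0.006609
W = 10·15.7·(0.059339 − 0.006609) = 8.2786 kWh/t

W = 8.2786 kWh/t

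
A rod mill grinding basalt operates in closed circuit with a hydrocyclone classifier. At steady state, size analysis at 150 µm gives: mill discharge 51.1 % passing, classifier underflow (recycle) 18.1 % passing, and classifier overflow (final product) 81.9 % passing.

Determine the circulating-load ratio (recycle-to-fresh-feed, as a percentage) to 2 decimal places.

Mass balance on the −150 µm fraction:
d + r·d = r·u + o → r(d−u) = o−d
r = (81.9 − 51.1)/(51.1 − 18.1) = 30.8/33.0 = 0.9333
CL = 100·r = 93.33 %

CL = 93.33 %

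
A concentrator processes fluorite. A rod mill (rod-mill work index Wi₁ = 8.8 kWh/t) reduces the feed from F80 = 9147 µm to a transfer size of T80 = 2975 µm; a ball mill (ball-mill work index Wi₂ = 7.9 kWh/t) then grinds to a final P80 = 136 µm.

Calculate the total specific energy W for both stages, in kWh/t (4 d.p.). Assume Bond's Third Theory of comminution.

W = 10 Wi (1/√P80 − 1/√F80)  [Bond]
Stage 1 (9147→2975 µm, Wi₁=8.8): W₁ = 10·8.8·(0.018334 − 0.010456) = 0.6933 kWh/t
Stage 2 (2975→136 µm, Wi₂=7.9): W₂ = 10·7.9·(0.085749 − 0.018334) = 5.3258 kWh/t
W = W₁ + W₂ = 0.6933 + 5.3258 = 6.0191 kWh/t

W = 6.0191 kWh/t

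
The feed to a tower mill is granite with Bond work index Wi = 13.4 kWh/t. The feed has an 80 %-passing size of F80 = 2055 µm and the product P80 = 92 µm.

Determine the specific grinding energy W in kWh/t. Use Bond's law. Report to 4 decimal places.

W = 11.0145 kWh/t

Bond: W = 10·Wi·(1/√P80 − 1/√F80)
1/√92 = 0.104257;  1/√2055 = 0.022059
W = 10·13.4·(0.104257 − 0.022059) = 11.0145 kWh/t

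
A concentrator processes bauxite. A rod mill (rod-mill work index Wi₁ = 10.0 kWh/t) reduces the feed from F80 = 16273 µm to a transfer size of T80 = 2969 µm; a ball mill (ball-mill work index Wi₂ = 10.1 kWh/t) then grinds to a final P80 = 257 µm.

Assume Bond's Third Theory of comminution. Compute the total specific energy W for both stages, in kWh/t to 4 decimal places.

W = 10·Wi·[P80^(−½) − F80^(−½)]
Stage 1 (16273→2969 µm, Wi₁=10.0): W₁ = 10·10.0·(0.018352 − 0.007839) = 1.0513 kWh/t
Stage 2 (2969→257 µm, Wi₂=10.1): W₂ = 10·10.1·(0.062378 − 0.018352) = 4.4466 kWh/t
W = W₁ + W₂ = 1.0513 + 4.4466 = 5.4979 kWh/t

W = 5.4979 kWh/t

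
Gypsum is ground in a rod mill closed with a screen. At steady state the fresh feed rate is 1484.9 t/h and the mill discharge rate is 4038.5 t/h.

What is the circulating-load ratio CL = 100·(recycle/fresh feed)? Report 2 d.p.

CL = 171.97 %

Mill node: discharge = fresh + recycle.
R = M − F = 4038.5 − 1484.9 = 2553.6 t/h
CL = 100·R/F = 100·2553.6/1484.9 = 171.97 %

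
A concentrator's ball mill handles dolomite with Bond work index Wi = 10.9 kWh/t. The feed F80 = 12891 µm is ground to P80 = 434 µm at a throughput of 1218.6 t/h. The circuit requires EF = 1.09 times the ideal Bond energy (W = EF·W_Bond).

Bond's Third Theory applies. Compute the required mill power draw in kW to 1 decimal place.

W = 10 Wi (1/√P80 − 1/√F80)  [Bond]
W = 10·10.9·(1/√434 − 1/√12891) = 10·10.9·(0.039194) = 4.2721 kWh/t
With EF = 1.09: W = 4.2721·1.09 = 4.6566 kWh/t
Mill draw = 4.6566 × 1218.6 = 5674.6 kW

P = 5674.6 kW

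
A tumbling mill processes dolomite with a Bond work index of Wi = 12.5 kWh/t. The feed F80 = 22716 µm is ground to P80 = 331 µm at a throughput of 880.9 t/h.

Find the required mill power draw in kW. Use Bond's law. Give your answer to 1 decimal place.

W = 10·Wi·(P80^(-½) − F80^(-½))
W = 10·12.5·(1/√331 − 1/√22716) = 10·12.5·(0.048330) = 6.0413 kWh/t
Mill draw = 6.0413 × 880.9 = 5321.7 kW

P = 5321.7 kW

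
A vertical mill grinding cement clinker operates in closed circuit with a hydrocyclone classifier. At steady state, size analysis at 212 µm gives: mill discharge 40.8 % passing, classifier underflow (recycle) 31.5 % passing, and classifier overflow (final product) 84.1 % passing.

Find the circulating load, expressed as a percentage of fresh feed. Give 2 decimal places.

Classifier node, passing 212 µm:
Fd + Rd = Ru + Fo ⇒ R/F = (o−d)/(d−u)
r = (84.1 − 40.8)/(40.8 − 31.5) = 43.3/9.3 = 4.6559
CL = 100·r = 465.59 %

CL = 465.59 %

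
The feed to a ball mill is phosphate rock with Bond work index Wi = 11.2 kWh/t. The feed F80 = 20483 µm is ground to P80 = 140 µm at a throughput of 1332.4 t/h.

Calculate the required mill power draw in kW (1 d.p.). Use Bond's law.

P = 11569.4 kW

Bond:  W = 10 Wi (1/√P − 1/√F)
W = 10·11.2·(1/√140 − 1/√20483) = 10·11.2·(0.077528) = 8.6832 kWh/t
Power = W × throughput = 8.6832 kWh/t × 1332.4 t/h = 11569.4 kW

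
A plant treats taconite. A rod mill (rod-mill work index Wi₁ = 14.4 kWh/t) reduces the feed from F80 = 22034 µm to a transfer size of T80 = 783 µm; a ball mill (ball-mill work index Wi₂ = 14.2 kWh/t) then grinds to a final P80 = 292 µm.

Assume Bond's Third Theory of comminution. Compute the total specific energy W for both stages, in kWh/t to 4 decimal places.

W = 10 Wi (1/√P80 − 1/√F80)  [Bond]
Stage 1 (22034→783 µm, Wi₁=14.4): W₁ = 10·14.4·(0.035737 − 0.006737) = 4.1760 kWh/t
Stage 2 (783→292 µm, Wi₂=14.2): W₂ = 10·14.2·(0.058521 − 0.035737) = 3.2353 kWh/t
W = W₁ + W₂ = 4.1760 + 3.2353 = 7.4113 kWh/t

W = 7.4113 kWh/t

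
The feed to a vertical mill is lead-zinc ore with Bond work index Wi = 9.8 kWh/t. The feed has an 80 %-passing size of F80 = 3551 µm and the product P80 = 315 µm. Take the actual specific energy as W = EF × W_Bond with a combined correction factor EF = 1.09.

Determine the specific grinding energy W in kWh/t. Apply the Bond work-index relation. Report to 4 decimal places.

Bond: W = 10·Wi·(1/√P80 − 1/√F80)
1/√315 = 0.056344;  1/√3551 = 0.016781
W = 10·9.8·(0.056344 − 0.016781) = 3.8771 kWh/t
Corrected W = EF·W_Bond = 1.09·3.8771 = 4.2261 kWh/t

W = 4.2261 kWh/t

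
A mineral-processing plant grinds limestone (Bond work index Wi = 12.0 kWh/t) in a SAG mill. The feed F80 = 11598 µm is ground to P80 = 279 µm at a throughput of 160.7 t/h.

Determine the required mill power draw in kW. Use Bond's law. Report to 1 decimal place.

W_Bond = 10·Wi·(1/√P₈₀ − 1/√F₈₀)
W = 10·12.0·(1/√279 − 1/√11598) = 10·12.0·(0.050583) = 6.0699 kWh/t
P = W·T = 6.0699·160.7 = 975.4 kW

P = 975.4 kW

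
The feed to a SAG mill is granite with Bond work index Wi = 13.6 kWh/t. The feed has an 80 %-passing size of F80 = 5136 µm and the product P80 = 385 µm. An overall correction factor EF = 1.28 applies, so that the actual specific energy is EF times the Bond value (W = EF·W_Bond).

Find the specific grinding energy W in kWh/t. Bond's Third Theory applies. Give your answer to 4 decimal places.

W = 6.4429 kWh/t

Bond: W = 10·Wi·(1/√P80 − 1/√F80)
1/√385 = 0.050965;  1/√5136 = 0.013954
W = 10·13.6·(0.050965 − 0.013954) = 5.0335 kWh/t
Corrected W = EF·W_Bond = 1.28·5.0335 = 6.4429 kWh/t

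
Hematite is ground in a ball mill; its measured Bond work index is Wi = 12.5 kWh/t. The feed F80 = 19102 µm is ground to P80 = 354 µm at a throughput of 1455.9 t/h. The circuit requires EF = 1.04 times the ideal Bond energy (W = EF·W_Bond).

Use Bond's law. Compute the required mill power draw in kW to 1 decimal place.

P = 8690.0 kW

Bond: W = 10·Wi·(1/√P80 − 1/√F80)
W = 10·12.5·(1/√354 − 1/√19102) = 10·12.5·(0.045914) = 5.7393 kWh/t
W_actual = 1.04 × 5.7393 = 5.9688 kWh/t
Power = W × throughput = 5.9688 kWh/t × 1455.9 t/h = 8690.0 kW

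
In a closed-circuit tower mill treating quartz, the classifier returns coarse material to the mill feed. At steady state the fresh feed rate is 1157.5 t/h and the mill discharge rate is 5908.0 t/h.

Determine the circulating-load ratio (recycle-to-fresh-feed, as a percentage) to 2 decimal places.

CL = 410.41 %

Mill node: discharge = fresh + recycle.
R = M − F = 5908.0 − 1157.5 = 4750.5 t/h
CL = 100·R/F = 100·4750.5/1157.5 = 410.41 %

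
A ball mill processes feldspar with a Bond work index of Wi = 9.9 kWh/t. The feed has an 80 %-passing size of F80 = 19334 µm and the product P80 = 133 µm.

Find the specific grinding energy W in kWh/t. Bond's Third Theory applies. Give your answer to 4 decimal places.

W = 7.8724 kWh/t

W = 10 Wi (1/√P80 − 1/√F80)  [Bond]
1/√133 = 0.086711;  1/√19334 = 0.007192
W = 10·9.9·(0.086711 − 0.007192) = 7.8724 kWh/t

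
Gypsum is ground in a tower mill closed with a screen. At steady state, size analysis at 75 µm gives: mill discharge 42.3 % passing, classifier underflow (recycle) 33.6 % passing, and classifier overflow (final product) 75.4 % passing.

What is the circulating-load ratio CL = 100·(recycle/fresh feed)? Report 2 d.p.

CL = 380.46 %

Two-product formula at 75 µm:
(1+r)d = ru + o → r = (o−d)/(d−u)
r = (75.4 − 42.3)/(42.3 − 33.6) = 33.1/8.7 = 3.8046
CL = 100·r = 380.46 %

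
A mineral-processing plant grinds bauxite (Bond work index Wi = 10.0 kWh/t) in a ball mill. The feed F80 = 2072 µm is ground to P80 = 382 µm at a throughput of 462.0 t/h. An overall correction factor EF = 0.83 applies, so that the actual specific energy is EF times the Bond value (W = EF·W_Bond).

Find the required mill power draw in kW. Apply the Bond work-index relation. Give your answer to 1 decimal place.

P = 1119.5 kW

W = 10·Wi·[P80^(−½) − F80^(−½)]
W = 10·10.0·(1/√382 − 1/√2072) = 10·10.0·(0.029196) = 2.9196 kWh/t
With EF = 0.83: W = 2.9196·0.83 = 2.4232 kWh/t
P = W·T = 2.4232·462.0 = 1119.5 kW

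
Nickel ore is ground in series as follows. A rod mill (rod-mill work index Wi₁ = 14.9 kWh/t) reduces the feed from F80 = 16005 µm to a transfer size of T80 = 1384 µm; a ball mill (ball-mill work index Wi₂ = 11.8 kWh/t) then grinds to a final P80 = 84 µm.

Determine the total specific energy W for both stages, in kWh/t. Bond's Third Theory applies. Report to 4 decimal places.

W = 10·Wi·(P80^(-½) − F80^(-½))
Stage 1 (16005→1384 µm, Wi₁=14.9): W₁ = 10·14.9·(0.026880 − 0.007904) = 2.8274 kWh/t
Stage 2 (1384→84 µm, Wi₂=11.8): W₂ = 10·11.8·(0.109109 − 0.026880) = 9.7030 kWh/t
W = W₁ + W₂ = 2.8274 + 9.7030 = 12.5304 kWh/t

W = 12.5304 kWh/t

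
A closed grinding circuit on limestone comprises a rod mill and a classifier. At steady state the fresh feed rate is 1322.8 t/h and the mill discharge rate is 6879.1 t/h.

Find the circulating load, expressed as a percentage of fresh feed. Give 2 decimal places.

CL = 420.04 %

M = F + R at steady state, so:
R = M − F = 6879.1 − 1322.8 = 5556.3 t/h
CL = 100·R/F = 100·5556.3/1322.8 = 420.04 %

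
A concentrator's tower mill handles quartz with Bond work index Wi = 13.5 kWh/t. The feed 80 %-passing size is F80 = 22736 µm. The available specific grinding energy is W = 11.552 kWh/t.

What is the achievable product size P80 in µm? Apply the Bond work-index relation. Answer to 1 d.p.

P80 = 117.6 µm

W = 10·Wi·(P80^(-½) − F80^(-½))
1/√P80 = 1/√F80 + W/(10·Wi)
  = 11.5520/(10·13.5) + 1/√22736 = 0.085570 + 0.006632 = 0.092202
P80 = (1/0.092202)² = 10.8457² = 117.63 µm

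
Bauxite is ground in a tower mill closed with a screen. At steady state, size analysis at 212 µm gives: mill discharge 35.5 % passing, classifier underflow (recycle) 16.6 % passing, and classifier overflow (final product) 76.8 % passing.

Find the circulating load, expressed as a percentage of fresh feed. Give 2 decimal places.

Classifier node, passing 212 µm:
Fd + Rd = Ru + Fo ⇒ R/F = (o−d)/(d−u)
r = (76.8 − 35.5)/(35.5 − 16.6) = 41.3/18.9 = 2.1852
CL = 100·r = 218.52 %

CL = 218.52 %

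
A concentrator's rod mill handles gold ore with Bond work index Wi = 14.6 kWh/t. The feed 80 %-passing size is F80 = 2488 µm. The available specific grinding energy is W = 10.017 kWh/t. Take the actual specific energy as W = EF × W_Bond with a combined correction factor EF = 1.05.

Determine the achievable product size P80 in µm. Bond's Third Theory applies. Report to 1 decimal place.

W = 10 Wi / √P80 − 10 Wi / √F80
W_Bond = W / EF = 10.017 / 1.05 = 9.5400 kWh/t
⇒ 1/√P80 = W_Bond/(10·Wi) + 1/√F80
  = 9.5400/(10·14.6) + 1/√2488 = 0.065342 + 0.020048 = 0.085391
P80 = (1/0.085391)² = 11.7109² = 137.14 µm

P80 = 137.1 µm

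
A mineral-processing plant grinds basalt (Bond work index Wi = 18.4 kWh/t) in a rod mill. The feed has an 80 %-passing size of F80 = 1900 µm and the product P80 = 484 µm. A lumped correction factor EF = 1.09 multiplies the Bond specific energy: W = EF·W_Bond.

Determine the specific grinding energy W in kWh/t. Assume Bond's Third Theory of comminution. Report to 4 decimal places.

W_Bond = 10·Wi·(1/√P₈₀ − 1/√F₈₀)
1/√484 = 0.045455;  1/√1900 = 0.022942
W = 10·18.4·(0.045455 − 0.022942) = 4.1424 kWh/t
Apply correction: 4.1424 × 1.09 = 4.5152 kWh/t

W = 4.5152 kWh/t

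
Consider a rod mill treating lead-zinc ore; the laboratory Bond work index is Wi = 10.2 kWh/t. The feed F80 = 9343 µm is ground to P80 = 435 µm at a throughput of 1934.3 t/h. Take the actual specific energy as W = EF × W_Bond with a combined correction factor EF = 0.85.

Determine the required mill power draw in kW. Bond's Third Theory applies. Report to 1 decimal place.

W = 10 Wi (1/√P80 − 1/√F80)  [Bond]
W = 10·10.2·(1/√435 − 1/√9343) = 10·10.2·(0.037601) = 3.8353 kWh/t
Apply correction: 3.8353 × 0.85 = 3.2600 kWh/t
Mill draw = 3.2600 × 1934.3 = 6305.8 kW

P = 6305.8 kW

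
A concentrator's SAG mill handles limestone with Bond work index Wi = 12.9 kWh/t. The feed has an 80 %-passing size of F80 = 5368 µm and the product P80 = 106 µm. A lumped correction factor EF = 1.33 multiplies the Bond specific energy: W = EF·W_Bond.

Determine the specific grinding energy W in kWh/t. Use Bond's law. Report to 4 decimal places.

W = 14.3226 kWh/t

W = 10·Wi·(P80^(-½) − F80^(-½))
1/√106 = 0.097129;  1/√5368 = 0.013649
W = 10·12.9·(0.097129 − 0.013649) = 10.7689 kWh/t
W_actual = 1.33 × 10.7689 = 14.3226 kWh/t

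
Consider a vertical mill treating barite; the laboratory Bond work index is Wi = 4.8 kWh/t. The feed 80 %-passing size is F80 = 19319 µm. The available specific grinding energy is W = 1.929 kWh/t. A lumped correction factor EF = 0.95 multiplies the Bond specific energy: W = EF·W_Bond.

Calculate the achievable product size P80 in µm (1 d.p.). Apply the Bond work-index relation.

W_Bond = 10·Wi·(1/√P₈₀ − 1/√F₈₀)
W_Bond = W / EF = 1.929 / 0.95 = 2.0305 kWh/t
⇒ 1/√P80 = W_Bond/(10 Wi) + 1/√F80
  = 2.0305/(10·4.8) + 1/√19319 = 0.042303 + 0.007195 = 0.049497
P80 = (1/0.049497)² = 20.2031² = 408.17 µm

P80 = 408.2 µm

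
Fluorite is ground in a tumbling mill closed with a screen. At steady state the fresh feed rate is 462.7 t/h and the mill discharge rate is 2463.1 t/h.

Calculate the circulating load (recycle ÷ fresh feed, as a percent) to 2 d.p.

CL = 432.33 %

Steady state: M = F + R.
R = M − F = 2463.1 − 462.7 = 2000.4 t/h
CL = 100·R/F = 100·2000.4/462.7 = 432.33 %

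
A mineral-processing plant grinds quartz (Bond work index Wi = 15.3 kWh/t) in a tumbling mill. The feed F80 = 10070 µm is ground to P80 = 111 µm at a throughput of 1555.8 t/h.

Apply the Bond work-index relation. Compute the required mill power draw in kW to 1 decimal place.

P = 20221.4 kW

W_Bond = 10·Wi·(1/√P₈₀ − 1/√F₈₀)
W = 10·15.3·(1/√111 − 1/√10070) = 10·15.3·(0.084951) = 12.9974 kWh/t
Power = W × throughput = 12.9974 kWh/t × 1555.8 t/h = 20221.4 kW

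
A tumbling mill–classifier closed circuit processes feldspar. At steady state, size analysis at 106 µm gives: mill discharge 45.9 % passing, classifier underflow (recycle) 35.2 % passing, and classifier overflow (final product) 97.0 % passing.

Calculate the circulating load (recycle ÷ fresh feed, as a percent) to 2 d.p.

CL = 477.57 %

Mass balance on the −106 µm fraction:
r = (o − d)/(d − u)
r = (97.0 − 45.9)/(45.9 − 35.2) = 51.1/10.7 = 4.7757
CL = 100·r = 477.57 %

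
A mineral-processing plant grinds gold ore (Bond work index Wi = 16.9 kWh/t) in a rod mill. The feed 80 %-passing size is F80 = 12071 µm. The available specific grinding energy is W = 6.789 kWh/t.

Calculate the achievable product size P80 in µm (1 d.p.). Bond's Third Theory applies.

P80 = 411.9 µm

W = 10·Wi·[P80^(−½) − F80^(−½)]
1/√P80 = 1/√F80 + W/(10·Wi)
  = 6.7890/(10·16.9) + 1/√12071 = 0.040172 + 0.009102 = 0.049273
P80 = (1/0.049273)² = 20.2949² = 411.88 µm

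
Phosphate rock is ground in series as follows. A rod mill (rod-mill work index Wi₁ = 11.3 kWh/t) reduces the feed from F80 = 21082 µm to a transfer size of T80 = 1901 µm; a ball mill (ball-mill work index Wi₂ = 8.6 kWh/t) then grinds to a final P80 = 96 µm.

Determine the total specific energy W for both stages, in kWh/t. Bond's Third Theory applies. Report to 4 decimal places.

W = 8.6183 kWh/t

Bond: W = 10·Wi·(1/√P80 − 1/√F80)
Stage 1 (21082→1901 µm, Wi₁=11.3): W₁ = 10·11.3·(0.022936 − 0.006887) = 1.8135 kWh/t
Stage 2 (1901→96 µm, Wi₂=8.6): W₂ = 10·8.6·(0.102062 − 0.022936) = 6.8049 kWh/t
W = W₁ + W₂ = 1.8135 + 6.8049 = 8.6183 kWh/t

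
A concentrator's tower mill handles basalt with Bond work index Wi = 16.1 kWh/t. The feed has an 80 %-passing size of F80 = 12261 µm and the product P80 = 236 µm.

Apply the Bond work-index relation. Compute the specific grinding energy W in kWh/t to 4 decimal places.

W = 9.0262 kWh/t

Bond:  W = 10 Wi (1/√P − 1/√F)
1/√236 = 0.065094;  1/√12261 = 0.009031
W = 10·16.1·(0.065094 − 0.009031) = 9.0262 kWh/t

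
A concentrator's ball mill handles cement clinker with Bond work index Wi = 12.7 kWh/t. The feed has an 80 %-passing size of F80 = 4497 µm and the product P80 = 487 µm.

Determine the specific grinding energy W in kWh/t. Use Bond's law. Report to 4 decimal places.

W = 10·Wi·[P80^(−½) − F80^(−½)]
1/√487 = 0.045314;  1/√4497 = 0.014912
W = 10·12.7·(0.045314 − 0.014912) = 3.8611 kWh/t

W = 3.8611 kWh/t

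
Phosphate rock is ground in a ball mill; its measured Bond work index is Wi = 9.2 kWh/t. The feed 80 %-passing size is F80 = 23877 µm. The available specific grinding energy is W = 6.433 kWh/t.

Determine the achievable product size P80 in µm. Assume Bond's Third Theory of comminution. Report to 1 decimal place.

P80 = 171.3 µm

Bond: W = 10·Wi·(1/√P80 − 1/√F80)
P80^(−½) = W/(10 Wi) + F80^(−½)
  = 6.4330/(10·9.2) + 1/√23877 = 0.069924 + 0.006472 = 0.076395
P80 = (1/0.076395)² = 13.0898² = 171.34 µm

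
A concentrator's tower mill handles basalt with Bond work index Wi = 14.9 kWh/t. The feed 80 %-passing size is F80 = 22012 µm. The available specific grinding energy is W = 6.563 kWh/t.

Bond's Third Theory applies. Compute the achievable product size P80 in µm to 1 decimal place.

P80 = 387.7 µm

W = 10 Wi / √P80 − 10 Wi / √F80
⇒ 1/√P80 = W/(10 Wi) + 1/√F80
  = 6.5630/(10·14.9) + 1/√22012 = 0.044047 + 0.006740 = 0.050787
P80 = (1/0.050787)² = 19.6900² = 387.70 µm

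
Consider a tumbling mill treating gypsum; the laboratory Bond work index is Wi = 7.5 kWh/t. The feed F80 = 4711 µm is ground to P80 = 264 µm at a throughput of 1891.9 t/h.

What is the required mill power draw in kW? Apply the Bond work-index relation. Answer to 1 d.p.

W = 10 Wi (1/√P80 − 1/√F80)  [Bond]
W = 10·7.5·(1/√264 − 1/√4711) = 10·7.5·(0.046976) = 3.5232 kWh/t
Mill draw = 3.5232 × 1891.9 = 6665.6 kW

P = 6665.6 kW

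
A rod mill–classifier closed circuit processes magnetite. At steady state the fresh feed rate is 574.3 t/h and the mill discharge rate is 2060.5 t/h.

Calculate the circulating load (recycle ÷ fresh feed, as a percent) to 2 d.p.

M = F + R at steady state, so:
R = M − F = 2060.5 − 574.3 = 1486.2 t/h
CL = 100·R/F = 100·1486.2/574.3 = 258.78 %

CL = 258.78 %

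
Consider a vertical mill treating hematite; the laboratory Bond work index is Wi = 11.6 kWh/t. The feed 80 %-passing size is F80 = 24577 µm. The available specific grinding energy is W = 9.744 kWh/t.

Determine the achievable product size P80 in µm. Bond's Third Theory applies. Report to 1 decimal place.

Bond: W = 10·Wi·(1/√P80 − 1/√F80)
P80^(−½) = W/(10 Wi) + F80^(−½)
  = 9.7440/(10·11.6) + 1/√24577 = 0.084000 + 0.006379 = 0.090379
P80 = (1/0.090379)² = 11.0645² = 122.42 µm

P80 = 122.4 µm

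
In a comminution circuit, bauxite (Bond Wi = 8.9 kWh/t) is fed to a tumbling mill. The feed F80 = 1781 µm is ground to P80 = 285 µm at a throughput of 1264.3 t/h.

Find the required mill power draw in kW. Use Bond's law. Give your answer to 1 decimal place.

Bond:  W = 10 Wi (1/√P − 1/√F)
W = 10·8.9·(1/√285 − 1/√1781) = 10·8.9·(0.035539) = 3.1630 kWh/t
P_mill = W·ṁ = 3.1630·1264.3 = 3999.0 kW

P = 3999.0 kW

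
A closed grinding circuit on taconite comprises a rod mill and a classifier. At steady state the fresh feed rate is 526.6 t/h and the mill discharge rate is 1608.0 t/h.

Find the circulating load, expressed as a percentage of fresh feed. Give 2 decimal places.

Steady state: M = F + R.
R = M − F = 1608.0 − 526.6 = 1081.4 t/h
CL = 100·R/F = 100·1081.4/526.6 = 205.36 %

CL = 205.36 %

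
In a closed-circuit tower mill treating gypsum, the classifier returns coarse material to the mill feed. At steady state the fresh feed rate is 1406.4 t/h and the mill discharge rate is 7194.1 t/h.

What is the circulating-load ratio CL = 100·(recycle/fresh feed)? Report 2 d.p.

CL = 411.53 %

M = F + R at steady state, so:
R = M − F = 7194.1 − 1406.4 = 5787.7 t/h
CL = 100·R/F = 100·5787.7/1406.4 = 411.53 %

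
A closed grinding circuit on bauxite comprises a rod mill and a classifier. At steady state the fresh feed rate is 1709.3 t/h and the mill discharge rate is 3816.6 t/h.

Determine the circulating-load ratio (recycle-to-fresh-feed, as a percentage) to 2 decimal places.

CL = 123.28 %

Mill node: discharge = fresh + recycle.
R = M − F = 3816.6 − 1709.3 = 2107.3 t/h
CL = 100·R/F = 100·2107.3/1709.3 = 123.28 %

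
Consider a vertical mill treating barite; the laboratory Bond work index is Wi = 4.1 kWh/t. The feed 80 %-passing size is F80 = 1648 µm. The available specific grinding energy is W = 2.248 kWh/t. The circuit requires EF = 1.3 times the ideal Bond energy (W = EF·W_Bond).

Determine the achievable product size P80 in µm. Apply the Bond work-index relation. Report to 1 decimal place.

P80 = 224.0 µm

W = 10 Wi (1/√P80 − 1/√F80)  [Bond]
W_Bond = W / EF = 2.248 / 1.3 = 1.7292 kWh/t
⇒ 1/√P80 = W_Bond/(10·Wi) + 1/√F80
  = 1.7292/(10·4.1) + 1/√1648 = 0.042176 + 0.024633 = 0.066810
P80 = (1/0.066810)² = 14.9679² = 224.04 µm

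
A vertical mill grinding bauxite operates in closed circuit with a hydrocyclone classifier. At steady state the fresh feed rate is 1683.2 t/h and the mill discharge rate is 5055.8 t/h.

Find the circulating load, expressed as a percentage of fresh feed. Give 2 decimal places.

CL = 200.37 %

Mill node: discharge = fresh + recycle.
R = M − F = 5055.8 − 1683.2 = 3372.6 t/h
CL = 100·R/F = 100·3372.6/1683.2 = 200.37 %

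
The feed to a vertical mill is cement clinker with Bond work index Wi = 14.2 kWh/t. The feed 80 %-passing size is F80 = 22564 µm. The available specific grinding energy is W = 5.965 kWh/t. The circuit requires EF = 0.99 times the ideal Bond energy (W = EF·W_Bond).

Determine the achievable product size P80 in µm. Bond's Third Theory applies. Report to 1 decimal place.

W = 10·Wi·[P80^(−½) − F80^(−½)]
W_Bond = W / EF = 5.965 / 0.99 = 6.0253 kWh/t
⇒ 1/√P80 = W_Bond/(10 Wi) + 1/√F80
  = 6.0253/(10·14.2) + 1/√22564 = 0.042431 + 0.006657 = 0.049089
P80 = (1/0.049089)² = 20.3713² = 414.99 µm

P80 = 415.0 µm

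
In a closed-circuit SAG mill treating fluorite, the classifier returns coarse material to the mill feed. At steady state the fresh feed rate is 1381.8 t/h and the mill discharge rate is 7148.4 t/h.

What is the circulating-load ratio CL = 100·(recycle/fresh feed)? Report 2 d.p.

CL = 417.33 %

Steady state: M = F + R.
R = M − F = 7148.4 − 1381.8 = 5766.6 t/h
CL = 100·R/F = 100·5766.6/1381.8 = 417.33 %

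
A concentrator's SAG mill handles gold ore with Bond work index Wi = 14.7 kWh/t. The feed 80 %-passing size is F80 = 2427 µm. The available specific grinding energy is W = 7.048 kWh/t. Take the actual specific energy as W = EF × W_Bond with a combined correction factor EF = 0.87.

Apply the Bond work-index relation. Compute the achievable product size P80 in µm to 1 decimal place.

P80 = 175.9 µm

W_Bond = 10·Wi·(1/√P₈₀ − 1/√F₈₀)
W_Bond = W / EF = 7.048 / 0.87 = 8.1011 kWh/t
⇒ 1/√P80 = W_Bond/(10 Wi) + 1/√F80
  = 8.1011/(10·14.7) + 1/√2427 = 0.055110 + 0.020299 = 0.075408
P80 = (1/0.075408)² = 13.2611² = 175.86 µm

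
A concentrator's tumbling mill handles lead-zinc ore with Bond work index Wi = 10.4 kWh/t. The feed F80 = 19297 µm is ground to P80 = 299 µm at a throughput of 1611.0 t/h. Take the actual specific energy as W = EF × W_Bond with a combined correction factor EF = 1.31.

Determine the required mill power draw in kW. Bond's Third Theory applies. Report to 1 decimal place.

P = 11113.0 kW

W = 10 Wi / √P80 − 10 Wi / √F80
W = 10·10.4·(1/√299 − 1/√19297) = 10·10.4·(0.050633) = 5.2658 kWh/t
Corrected W = EF·W_Bond = 1.31·5.2658 = 6.8982 kWh/t
Power = W × throughput = 6.8982 kWh/t × 1611.0 t/h = 11113.0 kW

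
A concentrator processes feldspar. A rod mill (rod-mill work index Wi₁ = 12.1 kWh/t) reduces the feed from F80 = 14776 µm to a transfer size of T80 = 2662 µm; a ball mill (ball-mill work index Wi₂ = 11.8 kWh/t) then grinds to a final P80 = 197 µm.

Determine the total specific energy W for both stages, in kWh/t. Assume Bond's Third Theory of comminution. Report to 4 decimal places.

W = 7.4699 kWh/t

W = 10·Wi·(P80^(-½) − F80^(-½))
Stage 1 (14776→2662 µm, Wi₁=12.1): W₁ = 10·12.1·(0.019382 − 0.008227) = 1.3498 kWh/t
Stage 2 (2662→197 µm, Wi₂=11.8): W₂ = 10·11.8·(0.071247 − 0.019382) = 6.1201 kWh/t
W = W₁ + W₂ = 1.3498 + 6.1201 = 7.4699 kWh/t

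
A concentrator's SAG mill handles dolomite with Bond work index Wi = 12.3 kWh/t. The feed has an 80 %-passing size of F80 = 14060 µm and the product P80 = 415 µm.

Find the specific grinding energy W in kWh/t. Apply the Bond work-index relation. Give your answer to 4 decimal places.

W = 5.0005 kWh/t

Bond: W = 10·Wi·(1/√P80 − 1/√F80)
1/√415 = 0.049088;  1/√14060 = 0.008433
W = 10·12.3·(0.049088 − 0.008433) = 5.0005 kWh/t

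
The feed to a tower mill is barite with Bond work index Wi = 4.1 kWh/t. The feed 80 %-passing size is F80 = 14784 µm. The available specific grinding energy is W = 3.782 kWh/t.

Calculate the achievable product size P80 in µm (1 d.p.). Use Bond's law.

W = 10 Wi (P80^-0.5 − F80^-0.5)
⇒ 1/√P80 = W/(10 Wi) + 1/√F80
  = 3.7820/(10·4.1) + 1/√14784 = 0.092244 + 0.008224 = 0.100468
P80 = (1/0.100468)² = 9.9534² = 99.07 µm

P80 = 99.1 µm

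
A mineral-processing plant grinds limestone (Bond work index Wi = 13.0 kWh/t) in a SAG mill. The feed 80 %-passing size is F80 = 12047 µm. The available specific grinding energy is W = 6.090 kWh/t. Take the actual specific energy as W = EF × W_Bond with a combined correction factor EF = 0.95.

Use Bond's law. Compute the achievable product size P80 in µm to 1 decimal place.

W = 10 Wi (1/√P80 − 1/√F80)  [Bond]
W_Bond = W / EF = 6.090 / 0.95 = 6.4105 kWh/t
⇒ 1/√P80 = W_Bond/(10·Wi) + 1/√F80
  = 6.4105/(10·13.0) + 1/√12047 = 0.049312 + 0.009111 = 0.058423
P80 = (1/0.058423)² = 17.1167² = 292.98 µm

P80 = 293.0 µm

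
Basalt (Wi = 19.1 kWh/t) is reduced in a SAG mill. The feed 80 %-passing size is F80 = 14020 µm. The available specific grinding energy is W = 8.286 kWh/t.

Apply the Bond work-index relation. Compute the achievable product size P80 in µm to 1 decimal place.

W_Bond = 10·Wi·(1/√P₈₀ − 1/√F₈₀)
P80^-0.5 = F80^-0.5 + W/(10 Wi)
  = 8.2860/(10·19.1) + 1/√14020 = 0.043382 + 0.008446 = 0.051828
P80 = (1/0.051828)² = 19.2947² = 372.29 µm

P80 = 372.3 µm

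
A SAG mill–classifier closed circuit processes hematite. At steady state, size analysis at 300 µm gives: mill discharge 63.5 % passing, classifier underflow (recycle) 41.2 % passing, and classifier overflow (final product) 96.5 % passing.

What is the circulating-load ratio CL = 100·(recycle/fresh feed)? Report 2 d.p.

CL = 147.98 %

Balance %-passing 300 µm (r = R/F):
Fd + Rd = Ru + Fo ⇒ R/F = (o−d)/(d−u)
r = (96.5 − 63.5)/(63.5 − 41.2) = 33.0/22.3 = 1.4798
CL = 100·r = 147.98 %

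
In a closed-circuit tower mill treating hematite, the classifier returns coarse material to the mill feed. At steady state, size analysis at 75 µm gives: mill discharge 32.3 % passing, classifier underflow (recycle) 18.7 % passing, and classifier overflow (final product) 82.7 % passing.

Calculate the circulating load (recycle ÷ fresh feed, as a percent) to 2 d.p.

CL = 370.59 %

Balance %-passing 75 µm (r = R/F):
d + r·d = r·u + o → r(d−u) = o−d
r = (82.7 − 32.3)/(32.3 − 18.7) = 50.4/13.6 = 3.7059
CL = 100·r = 370.59 %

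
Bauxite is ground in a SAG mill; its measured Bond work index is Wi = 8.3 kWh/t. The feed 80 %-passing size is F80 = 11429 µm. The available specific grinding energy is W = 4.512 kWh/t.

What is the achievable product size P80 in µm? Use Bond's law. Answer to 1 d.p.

P80 = 246.3 µm

W = 10·Wi·[P80^(−½) − F80^(−½)]
P80^(−½) = W/(10 Wi) + F80^(−½)
  = 4.5120/(10·8.3) + 1/√11429 = 0.054361 + 0.009354 = 0.063715
P80 = (1/0.063715)² = 15.6948² = 246.33 µm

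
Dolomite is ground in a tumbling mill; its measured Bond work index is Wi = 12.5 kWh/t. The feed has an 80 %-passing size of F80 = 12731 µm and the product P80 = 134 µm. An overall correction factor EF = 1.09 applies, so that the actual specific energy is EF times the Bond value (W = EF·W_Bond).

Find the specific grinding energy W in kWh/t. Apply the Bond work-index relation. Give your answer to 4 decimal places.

W = 10.5627 kWh/t

W = 10 Wi (P80^-0.5 − F80^-0.5)
1/√134 = 0.086387;  1/√12731 = 0.008863
W = 10·12.5·(0.086387 − 0.008863) = 9.6905 kWh/t
Apply correction: 9.6905 × 1.09 = 10.5627 kWh/t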